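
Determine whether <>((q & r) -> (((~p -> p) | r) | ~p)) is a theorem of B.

Valid

Tableau for the negation ~<>((q & r) -> (((~p -> p) | r) | ~p)):
1. ~<>((q & r) -> (((~p -> p) | r) | ~p)), 0
2. ~((q & r) -> (((~p -> p) | r) | ~p)), 0   [~<>-rule on 1 via 0R0]
3. q & r, 0   [~->-rule on 2]
4. ~(((~p -> p) | r) | ~p), 0   [~->-rule on 2]
5. q, 0   [&-rule on 3]
6. r, 0   [&-rule on 3]
7. ~((~p -> p) | r), 0   [~|-rule on 4]
8. p, 0   [~|-rule on 4]
9. ~(~p -> p), 0   [~|-rule on 7]
10. ~r, 0   [~|-rule on 7]
Accessibility: 0R0
Branch closes: r and ~r both at 0.
Every branch of the negation's tableau closes; the branch above is one of them.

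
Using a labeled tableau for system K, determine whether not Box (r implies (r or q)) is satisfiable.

Unsatisfiable

1. not Box (r implies (r or q)), u
2. not (r implies (r or q)), v
3. r, v
4. not (r or q), v
5. not r, v
6. not q, v
Accessibility: uRv
Branch closes: r and not r both at v.
All branches of the tableau close; one closing branch shown above.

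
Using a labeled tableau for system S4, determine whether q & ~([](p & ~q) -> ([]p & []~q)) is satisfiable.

Unsatisfiable (every branch closes)

1. q & ~([](p & ~q) -> ([]p & []~q)), 0
2. q, 0
3. ~([](p & ~q) -> ([]p & []~q)), 0
4. [](p & ~q), 0
5. ~([]p & []~q), 0
6. p & ~q, 0
7. p, 0
8. ~q, 0
Accessibility: 0R0
Branch closes: q and ~q both at 0.
All branches of the tableau close; one closing branch shown above.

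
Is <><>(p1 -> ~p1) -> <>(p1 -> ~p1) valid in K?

Not valid

Tableau for the negation ~(<><>(p1 -> ~p1) -> <>(p1 -> ~p1)):
1. ~(<><>(p1 -> ~p1) -> <>(p1 -> ~p1)), w0
2. <><>(p1 -> ~p1), w0
3. ~<>(p1 -> ~p1), w0
4. <>(p1 -> ~p1), w1
5. ~(p1 -> ~p1), w1
6. p1, w1
7. p1 -> ~p1, w2
8. ~p1, w2
Accessibility: w0Rw1, w1Rw2
The negation has an open branch (countermodel exists).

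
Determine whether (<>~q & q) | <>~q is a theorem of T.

Tableau for the negation ~((<>~q & q) | <>~q):
1. ~((<>~q & q) | <>~q), u
2. ~(<>~q & q), u
3. ~<>~q, u
4. q, u
Accessibility: uRu
The negation has an open branch (countermodel exists).

Not valid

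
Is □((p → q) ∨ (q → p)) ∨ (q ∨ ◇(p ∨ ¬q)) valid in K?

Valid in K

Tableau for the negation ¬(□((p → q) ∨ (q → p)) ∨ (q ∨ ◇(p ∨ ¬q))):
1. ¬(□((p → q) ∨ (q → p)) ∨ (q ∨ ◇(p ∨ ¬q))), 0
2. ¬□((p → q) ∨ (q → p)), 0   [¬∨-rule on 1]
3. ¬(q ∨ ◇(p ∨ ¬q)), 0   [¬∨-rule on 1]
4. ¬q, 0   [¬∨-rule on 3]
5. ¬◇(p ∨ ¬q), 0   [¬∨-rule on 3]
6. ¬((p → q) ∨ (q → p)), 1   [¬□-rule on 2: fresh world 1, 0R1]
7. ¬(p → q), 1   [¬∨-rule on 6]
8. ¬(q → p), 1   [¬∨-rule on 6]
9. p, 1   [¬→-rule on 7]
10. ¬q, 1   [¬→-rule on 7]
11. q, 1   [¬→-rule on 8]
12. ¬p, 1   [¬→-rule on 8]
Accessibility: 0R1
Branch closes: q and ¬q both at 1.
All branches of the negation close; one closing branch shown above.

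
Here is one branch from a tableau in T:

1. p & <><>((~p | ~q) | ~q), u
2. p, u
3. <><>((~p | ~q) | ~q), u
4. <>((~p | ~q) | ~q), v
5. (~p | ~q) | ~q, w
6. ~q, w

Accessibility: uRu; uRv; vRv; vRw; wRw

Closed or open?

Not closed

No atom appears with both signs at the same world.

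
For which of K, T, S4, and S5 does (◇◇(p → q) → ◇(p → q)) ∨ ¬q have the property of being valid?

T-tableau for the negation ¬((◇◇(p → q) → ◇(p → q)) ∨ ¬q):
1. ¬((◇◇(p → q) → ◇(p → q)) ∨ ¬q), w0
2. ¬(◇◇(p → q) → ◇(p → q)), w0
3. q, w0
4. ◇◇(p → q), w0
5. ¬◇(p → q), w0
6. ¬(p → q), w0
7. p, w0
8. ¬q, w0
Accessibility: w0Rw0
Branch closes: q and ¬q both at w0.
Every branch closes (one shown): valid in T, hence also in S4, S5 (every theorem of T is a theorem of S4 and S5).
K-tableau for the negation ¬((◇◇(p → q) → ◇(p → q)) ∨ ¬q):
1. ¬((◇◇(p → q) → ◇(p → q)) ∨ ¬q), w0
2. ¬(◇◇(p → q) → ◇(p → q)), w0
3. q, w0
4. ◇◇(p → q), w0
5. ¬◇(p → q), w0
6. ◇(p → q), w1
7. ¬(p → q), w1
8. p, w1
9. ¬q, w1
10. p → q, w2
11. q, w2
Accessibility: w0Rw1, w1Rw2
Complete open branch: countermodel on a K-frame, so not valid in K.

T, S4, S5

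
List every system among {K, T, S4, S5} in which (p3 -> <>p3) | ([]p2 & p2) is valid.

T, S4, S5

K-tableau for the negation ~((p3 -> <>p3) | ([]p2 & p2)):
1. ~((p3 -> <>p3) | ([]p2 & p2)), w0
2. ~(p3 -> <>p3), w0   [~|-rule on 1]
3. ~([]p2 & p2), w0   [~|-rule on 1]
4. p3, w0   [~->-rule on 2]
5. ~<>p3, w0   [~->-rule on 2]
6. ~p2, w0   [~&-rule on 3 (branches; this branch)]
Complete open branch: countermodel on a K-frame, so not valid in K.
T-tableau for the negation ~((p3 -> <>p3) | ([]p2 & p2)):
1. ~((p3 -> <>p3) | ([]p2 & p2)), w0
2. ~(p3 -> <>p3), w0   [~|-rule on 1]
3. ~([]p2 & p2), w0   [~|-rule on 1]
4. p3, w0   [~->-rule on 2]
5. ~<>p3, w0   [~->-rule on 2]
6. ~p3, w0   [~<>-rule on 5 via w0Rw0]
Accessibility: w0Rw0
Branch closes: p3 and ~p3 both at w0.
Every branch closes (one shown): valid in T, hence also in S4, S5 (every theorem of T is a theorem of S4 and S5).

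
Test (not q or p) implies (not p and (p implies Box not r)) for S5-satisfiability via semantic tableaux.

1. (not q or p) implies (not p and (p implies Box not r)), u
2. not p and (p implies Box not r), u
3. not p, u
4. p implies Box not r, u
5. Box not r, u
6. not r, u
Accessibility: uRu

Satisfiable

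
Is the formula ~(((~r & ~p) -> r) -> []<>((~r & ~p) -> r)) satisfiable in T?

Yes, satisfiable

1. ~(((~r & ~p) -> r) -> []<>((~r & ~p) -> r)), u
2. (~r & ~p) -> r, u
3. ~[]<>((~r & ~p) -> r), u
4. r, u
5. ~<>((~r & ~p) -> r), v
6. ~((~r & ~p) -> r), v
7. ~r & ~p, v
8. ~r, v
9. ~p, v
Accessibility: uRu, uRv, vRv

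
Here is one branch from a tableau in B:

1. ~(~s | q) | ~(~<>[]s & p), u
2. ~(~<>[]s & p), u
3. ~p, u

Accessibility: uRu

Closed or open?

There is no literal clash: for every atom and world, at most one sign appears.

No, open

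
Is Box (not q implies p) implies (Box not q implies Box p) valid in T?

Yes, valid

Tableau for the negation not (Box (not q implies p) implies (Box not q implies Box p)):
1. not (Box (not q implies p) implies (Box not q implies Box p)), u
2. Box (not q implies p), u
3. not (Box not q implies Box p), u
4. Box not q, u
5. not Box p, u
6. not q implies p, u
7. not q, u
8. p, u
9. not p, v
10. not q implies p, v
11. not q, v
12. p, v
Accessibility: uRu, uRv, vRv
Branch closes: p and not p both at v.
Every branch of the negation's tableau closes; the branch above is one of them.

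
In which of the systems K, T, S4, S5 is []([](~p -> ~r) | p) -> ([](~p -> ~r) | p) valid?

T-tableau for the negation ~([]([](~p -> ~r) | p) -> ([](~p -> ~r) | p)):
1. ~([]([](~p -> ~r) | p) -> ([](~p -> ~r) | p)), w0
2. []([](~p -> ~r) | p), w0
3. ~([](~p -> ~r) | p), w0
4. ~[](~p -> ~r), w0
5. ~p, w0
6. [](~p -> ~r) | p, w0
7. [](~p -> ~r), w0
8. ~p -> ~r, w0
9. ~r, w0
10. ~(~p -> ~r), w1
11. ~p, w1
12. r, w1
13. [](~p -> ~r) | p, w1
14. ~p -> ~r, w1
15. [](~p -> ~r), w1
16. ~r, w1
Accessibility: w0Rw0, w0Rw1, w1Rw1
Branch closes: r and ~r both at w1.
Every branch closes (one shown): valid in T, hence also in S4, S5 (every theorem of T is a theorem of S4 and S5).
K-tableau for the negation ~([]([](~p -> ~r) | p) -> ([](~p -> ~r) | p)):
1. ~([]([](~p -> ~r) | p) -> ([](~p -> ~r) | p)), w0
2. []([](~p -> ~r) | p), w0
3. ~([](~p -> ~r) | p), w0
4. ~[](~p -> ~r), w0
5. ~p, w0
6. ~(~p -> ~r), w1
7. ~p, w1
8. r, w1
9. [](~p -> ~r) | p, w1
10. [](~p -> ~r), w1
Accessibility: w0Rw1
Complete open branch: countermodel on a K-frame, so not valid in K.

T, S4, S5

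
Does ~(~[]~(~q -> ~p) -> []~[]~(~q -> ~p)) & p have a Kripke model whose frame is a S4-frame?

1. ~(~[]~(~q -> ~p) -> []~[]~(~q -> ~p)) & p, 0
2. ~(~[]~(~q -> ~p) -> []~[]~(~q -> ~p)), 0   [&-rule on 1]
3. p, 0   [&-rule on 1]
4. ~[]~(~q -> ~p), 0   [~->-rule on 2]
5. ~[]~[]~(~q -> ~p), 0   [~->-rule on 2]
6. ~q -> ~p, 1   [~[]-rule on 4: fresh world 1, 0R1]
7. ~p, 1   [->-rule on 6 (branches; this branch)]
8. []~(~q -> ~p), 2   [~[]-rule on 5: fresh world 2, 0R2]
9. ~(~q -> ~p), 2   [[]-rule on 8 via 2R2]
10. ~q, 2   [~->-rule on 9]
11. p, 2   [~->-rule on 9]
Accessibility: 0R0, 0R1, 0R2, 1R1, 2R2

Satisfiable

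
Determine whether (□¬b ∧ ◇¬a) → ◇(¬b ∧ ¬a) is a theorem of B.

Valid

Tableau for the negation ¬((□¬b ∧ ◇¬a) → ◇(¬b ∧ ¬a)):
1. ¬((□¬b ∧ ◇¬a) → ◇(¬b ∧ ¬a)), u
2. □¬b ∧ ◇¬a, u
3. ¬◇(¬b ∧ ¬a), u
4. □¬b, u
5. ◇¬a, u
6. ¬(¬b ∧ ¬a), u
7. ¬b, u
8. a, u
9. ¬a, v
10. ¬(¬b ∧ ¬a), v
11. ¬b, v
12. a, v
Accessibility: uRu, uRv, vRu, vRv
Branch closes: a and ¬a both at v.
All branches of the negation close; one closing branch shown above.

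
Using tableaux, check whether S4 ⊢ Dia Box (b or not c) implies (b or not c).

Tableau for the negation not (Dia Box (b or not c) implies (b or not c)):
1. not (Dia Box (b or not c) implies (b or not c)), u
2. Dia Box (b or not c), u
3. not (b or not c), u
4. not b, u
5. c, u
6. Box (b or not c), v
7. b or not c, v
8. not c, v
Accessibility: uRu, uRv, vRv
The negation has an open branch (countermodel exists).

Invalid (countermodel exists)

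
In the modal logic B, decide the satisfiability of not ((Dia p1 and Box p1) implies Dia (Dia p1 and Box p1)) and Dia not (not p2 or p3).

1. not ((Dia p1 and Box p1) implies Dia (Dia p1 and Box p1)) and Dia not (not p2 or p3), u
2. not ((Dia p1 and Box p1) implies Dia (Dia p1 and Box p1)), u
3. Dia not (not p2 or p3), u
4. Dia p1 and Box p1, u
5. not Dia (Dia p1 and Box p1), u
6. Dia p1, u
7. Box p1, u
8. not (Dia p1 and Box p1), u
9. p1, u
10. not Box p1, u
11. not (not p2 or p3), v
12. p2, v
13. not p3, v
14. not (Dia p1 and Box p1), v
15. p1, v
16. not Box p1, v
17. p1, w
18. not (Dia p1 and Box p1), w
19. not Box p1, w
20. not p1, x
21. not (Dia p1 and Box p1), x
22. p1, x
Accessibility: uRu, uRv, uRw, uRx, vRu, vRv, wRu, wRw, xRu, xRx
Branch closes: p1 and not p1 both at x.
Every branch closes; the branch above is one of them.

No, unsatisfiable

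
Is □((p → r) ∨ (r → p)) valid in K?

Valid

Tableau for the negation ¬□((p → r) ∨ (r → p)):
1. ¬□((p → r) ∨ (r → p)), 0
2. ¬((p → r) ∨ (r → p)), 1   [¬□-rule on 1: fresh world 1, 0R1]
3. ¬(p → r), 1   [¬∨-rule on 2]
4. ¬(r → p), 1   [¬∨-rule on 2]
5. p, 1   [¬→-rule on 3]
6. ¬r, 1   [¬→-rule on 3]
7. r, 1   [¬→-rule on 4]
8. ¬p, 1   [¬→-rule on 4]
Accessibility: 0R1
Branch closes: r and ¬r both at 1.
All branches of the negation close; one closing branch shown above.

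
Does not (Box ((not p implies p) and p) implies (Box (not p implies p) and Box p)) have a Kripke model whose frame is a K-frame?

No, unsatisfiable

1. not (Box ((not p implies p) and p) implies (Box (not p implies p) and Box p)), u
2. Box ((not p implies p) and p), u   [neg-implies-rule on 1]
3. not (Box (not p implies p) and Box p), u   [neg-implies-rule on 1]
4. not Box (not p implies p), u   [neg-and-rule on 3 (branches; this branch)]
5. not (not p implies p), v   [neg-Box-rule on 4: fresh world v, uRv]
6. not p, v   [neg-implies-rule on 5]
7. (not p implies p) and p, v   [Box-rule on 2 via uRv]
8. not p implies p, v   [and-rule on 7]
9. p, v   [and-rule on 7]
Accessibility: uRv
Branch closes: p and not p both at v.
All branches of the tableau close; one closing branch shown above.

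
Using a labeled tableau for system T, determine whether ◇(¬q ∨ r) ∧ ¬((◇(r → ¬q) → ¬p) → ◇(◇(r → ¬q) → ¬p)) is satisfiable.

1. ◇(¬q ∨ r) ∧ ¬((◇(r → ¬q) → ¬p) → ◇(◇(r → ¬q) → ¬p)), w0
2. ◇(¬q ∨ r), w0
3. ¬((◇(r → ¬q) → ¬p) → ◇(◇(r → ¬q) → ¬p)), w0
4. ◇(r → ¬q) → ¬p, w0
5. ¬◇(◇(r → ¬q) → ¬p), w0
6. ¬(◇(r → ¬q) → ¬p), w0
7. ◇(r → ¬q), w0
8. p, w0
9. ¬◇(r → ¬q), w0
10. ¬(r → ¬q), w0
11. r, w0
12. q, w0
13. ¬q ∨ r, w1
14. ¬(◇(r → ¬q) → ¬p), w1
15. ◇(r → ¬q), w1
16. p, w1
17. ¬(r → ¬q), w1
18. r, w1
19. q, w1
20. r → ¬q, w2
21. ¬(◇(r → ¬q) → ¬p), w2
22. ◇(r → ¬q), w2
23. p, w2
24. ¬(r → ¬q), w2
25. r, w2
26. q, w2
27. ¬q, w2
Accessibility: w0Rw0, w0Rw1, w0Rw2, w1Rw1, w2Rw2
Branch closes: q and ¬q both at w2.
All branches of the tableau close; one closing branch shown above.

Unsatisfiable (every branch closes)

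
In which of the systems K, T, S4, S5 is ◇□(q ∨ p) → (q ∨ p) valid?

S5-tableau for the negation ¬(◇□(q ∨ p) → (q ∨ p)):
1. ¬(◇□(q ∨ p) → (q ∨ p)), w0
2. ◇□(q ∨ p), w0
3. ¬(q ∨ p), w0
4. ¬q, w0
5. ¬p, w0
6. □(q ∨ p), w1
7. q ∨ p, w0
8. q ∨ p, w1
9. p, w0
Accessibility: w0Rw0, w0Rw1, w1Rw0, w1Rw1
Branch closes: p and ¬p both at w0.
Every branch closes (one shown): valid in S5.
S4-tableau for the negation ¬(◇□(q ∨ p) → (q ∨ p)):
1. ¬(◇□(q ∨ p) → (q ∨ p)), w0
2. ◇□(q ∨ p), w0
3. ¬(q ∨ p), w0
4. ¬q, w0
5. ¬p, w0
6. □(q ∨ p), w1
7. q ∨ p, w1
8. p, w1
Accessibility: w0Rw0, w0Rw1, w1Rw1
Complete open branch: countermodel on an S4-frame, so not valid in S4, nor in K, T (the same frame is also a K-frame and a T-frame).

S5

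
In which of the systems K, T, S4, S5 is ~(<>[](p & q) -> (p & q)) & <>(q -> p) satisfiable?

K, T, S4

S4-tableau for the formula:
1. ~(<>[](p & q) -> (p & q)) & <>(q -> p), w0
2. ~(<>[](p & q) -> (p & q)), w0
3. <>(q -> p), w0
4. <>[](p & q), w0
5. ~(p & q), w0
6. ~q, w0
7. q -> p, w1
8. p, w1
9. [](p & q), w2
10. p & q, w2
11. p, w2
12. q, w2
Accessibility: w0Rw0, w0Rw1, w0Rw2, w1Rw1, w2Rw2
Complete open branch: satisfiable in S4, hence also in K, T (this S4-model is also a K-model and a T-model).
S5-tableau for the formula:
1. ~(<>[](p & q) -> (p & q)) & <>(q -> p), w0
2. ~(<>[](p & q) -> (p & q)), w0
3. <>(q -> p), w0
4. <>[](p & q), w0
5. ~(p & q), w0
6. ~q, w0
7. q -> p, w1
8. p, w1
9. [](p & q), w2
10. p & q, w0
11. p, w0
12. q, w0
Accessibility: w0Rw0, w0Rw1, w0Rw2, w1Rw0, w1Rw1, w1Rw2, w2Rw0, w2Rw1, w2Rw2
Branch closes: q and ~q both at w0.
Every branch closes (one shown): unsatisfiable in S5.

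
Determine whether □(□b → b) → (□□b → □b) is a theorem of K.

Tableau for the negation ¬(□(□b → b) → (□□b → □b)):
1. ¬(□(□b → b) → (□□b → □b)), w0
2. □(□b → b), w0
3. ¬(□□b → □b), w0
4. □□b, w0
5. ¬□b, w0
6. ¬b, w1
7. □b → b, w1
8. □b, w1
9. ¬□b, w1
10. ¬b, w2
11. b, w2
Accessibility: w0Rw1, w1Rw2
Branch closes: b and ¬b both at w2.
All branches of the negation close; one closing branch shown above.

Valid in K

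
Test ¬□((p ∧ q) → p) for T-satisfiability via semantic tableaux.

No, unsatisfiable

1. ¬□((p ∧ q) → p), w0
2. ¬((p ∧ q) → p), w1   [¬□-rule on 1: fresh world w1, w0Rw1]
3. p ∧ q, w1   [¬→-rule on 2]
4. ¬p, w1   [¬→-rule on 2]
5. p, w1   [∧-rule on 3]
6. q, w1   [∧-rule on 3]
Accessibility: w0Rw0, w0Rw1, w1Rw1
Branch closes: p and ¬p both at w1.
All branches of the tableau close; one closing branch shown above.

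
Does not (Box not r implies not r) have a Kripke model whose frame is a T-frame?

No, unsatisfiable

1. not (Box not r implies not r), w0
2. Box not r, w0
3. r, w0
4. not r, w0
Accessibility: w0Rw0
Branch closes: r and not r both at w0.
(One branch shown.) All branches close.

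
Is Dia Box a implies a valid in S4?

Invalid (countermodel exists)

Tableau for the negation not (Dia Box a implies a):
1. not (Dia Box a implies a), u
2. Dia Box a, u   [neg-implies-rule on 1]
3. not a, u   [neg-implies-rule on 1]
4. Box a, v   [Dia-rule on 2: fresh world v, uRv]
5. a, v   [Box-rule on 4 via vRv]
Accessibility: uRu, uRv, vRv
The negation has an open branch (countermodel exists).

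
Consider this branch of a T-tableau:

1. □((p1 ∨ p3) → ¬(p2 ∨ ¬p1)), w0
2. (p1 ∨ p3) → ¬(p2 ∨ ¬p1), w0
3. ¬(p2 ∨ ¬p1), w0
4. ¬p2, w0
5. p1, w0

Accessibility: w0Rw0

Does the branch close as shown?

Open

No atom appears with both signs at the same world.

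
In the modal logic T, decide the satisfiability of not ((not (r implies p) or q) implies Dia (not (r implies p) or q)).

1. not ((not (r implies p) or q) implies Dia (not (r implies p) or q)), u
2. not (r implies p) or q, u
3. not Dia (not (r implies p) or q), u
4. not (not (r implies p) or q), u
5. r implies p, u
6. not q, u
7. not (r implies p), u
8. r, u
9. not p, u
10. p, u
Accessibility: uRu
Branch closes: p and not p both at u.
All branches of the tableau close; one closing branch shown above.

Unsatisfiable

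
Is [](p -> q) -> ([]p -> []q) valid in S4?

Valid in S4

Tableau for the negation ~([](p -> q) -> ([]p -> []q)):
1. ~([](p -> q) -> ([]p -> []q)), 0
2. [](p -> q), 0   [~->-rule on 1]
3. ~([]p -> []q), 0   [~->-rule on 1]
4. []p, 0   [~->-rule on 3]
5. ~[]q, 0   [~->-rule on 3]
6. p -> q, 0   [[]-rule on 2 via 0R0]
7. p, 0   [[]-rule on 4 via 0R0]
8. q, 0   [->-rule on 6 (branches; this branch)]
9. ~q, 1   [~[]-rule on 5: fresh world 1, 0R1]
10. p -> q, 1   [[]-rule on 2 via 0R1]
11. p, 1   [[]-rule on 4 via 0R1]
12. q, 1   [->-rule on 10 (branches; this branch)]
Accessibility: 0R0, 0R1, 1R1
Branch closes: q and ~q both at 1.
All branches of the negation close; one closing branch shown above.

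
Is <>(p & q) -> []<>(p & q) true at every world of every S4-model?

Tableau for the negation ~(<>(p & q) -> []<>(p & q)):
1. ~(<>(p & q) -> []<>(p & q)), w0
2. <>(p & q), w0
3. ~[]<>(p & q), w0
4. p & q, w1
5. p, w1
6. q, w1
7. ~<>(p & q), w2
8. ~(p & q), w2
9. ~q, w2
Accessibility: w0Rw0, w0Rw1, w0Rw2, w1Rw1, w2Rw2
The negation has an open branch (countermodel exists).

No, not valid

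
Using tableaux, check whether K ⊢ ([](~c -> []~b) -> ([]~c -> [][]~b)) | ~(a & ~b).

Tableau for the negation ~(([](~c -> []~b) -> ([]~c -> [][]~b)) | ~(a & ~b)):
1. ~(([](~c -> []~b) -> ([]~c -> [][]~b)) | ~(a & ~b)), u
2. ~([](~c -> []~b) -> ([]~c -> [][]~b)), u
3. a & ~b, u
4. [](~c -> []~b), u
5. ~([]~c -> [][]~b), u
6. a, u
7. ~b, u
8. []~c, u
9. ~[][]~b, u
10. ~[]~b, v
11. ~c -> []~b, v
12. ~c, v
13. []~b, v
14. b, w
15. ~b, w
Accessibility: uRv, vRw
Branch closes: b and ~b both at w.
Every branch of the negation's tableau closes; the branch above is one of them.

Valid in K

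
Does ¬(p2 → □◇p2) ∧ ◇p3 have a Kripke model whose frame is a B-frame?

Unsatisfiable (every branch closes)

1. ¬(p2 → □◇p2) ∧ ◇p3, w0
2. ¬(p2 → □◇p2), w0
3. ◇p3, w0
4. p2, w0
5. ¬□◇p2, w0
6. p3, w1
7. ¬◇p2, w2
8. ¬p2, w0
Accessibility: w0Rw0, w0Rw1, w0Rw2, w1Rw0, w1Rw1, w2Rw0, w2Rw2
Branch closes: p2 and ¬p2 both at w0.
All branches of the tableau close; one closing branch shown above.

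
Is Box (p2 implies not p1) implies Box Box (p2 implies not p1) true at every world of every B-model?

No, not valid

Tableau for the negation not (Box (p2 implies not p1) implies Box Box (p2 implies not p1)):
1. not (Box (p2 implies not p1) implies Box Box (p2 implies not p1)), w0
2. Box (p2 implies not p1), w0
3. not Box Box (p2 implies not p1), w0
4. p2 implies not p1, w0
5. not p1, w0
6. not Box (p2 implies not p1), w1
7. p2 implies not p1, w1
8. not p1, w1
9. not (p2 implies not p1), w2
10. p2, w2
11. p1, w2
Accessibility: w0Rw0, w0Rw1, w1Rw0, w1Rw1, w1Rw2, w2Rw1, w2Rw2
The negation has an open branch (countermodel exists).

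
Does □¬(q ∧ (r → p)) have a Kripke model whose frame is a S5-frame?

1. □¬(q ∧ (r → p)), u
2. ¬(q ∧ (r → p)), u   [□-rule on 1 via uRu]
3. ¬(r → p), u   [¬∧-rule on 2 (branches; this branch)]
4. r, u   [¬→-rule on 3]
5. ¬p, u   [¬→-rule on 3]
Accessibility: uRu

Yes, satisfiable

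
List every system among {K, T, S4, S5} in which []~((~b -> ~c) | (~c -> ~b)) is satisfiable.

K-tableau for the formula:
1. []~((~b -> ~c) | (~c -> ~b)), 0
Complete open branch: satisfiable in K.
T-tableau for the formula:
1. []~((~b -> ~c) | (~c -> ~b)), 0
2. ~((~b -> ~c) | (~c -> ~b)), 0   [[]-rule on 1 via 0R0]
3. ~(~b -> ~c), 0   [~|-rule on 2]
4. ~(~c -> ~b), 0   [~|-rule on 2]
5. ~b, 0   [~->-rule on 3]
6. c, 0   [~->-rule on 3]
7. ~c, 0   [~->-rule on 4]
8. b, 0   [~->-rule on 4]
Accessibility: 0R0
Branch closes: c and ~c both at 0.
Every branch closes (one shown): unsatisfiable in T, hence also in S4, S5 (every S4/S5-frame is a T-frame).

K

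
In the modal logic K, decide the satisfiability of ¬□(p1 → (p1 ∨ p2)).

1. ¬□(p1 → (p1 ∨ p2)), w0
2. ¬(p1 → (p1 ∨ p2)), w1   [¬□-rule on 1: fresh world w1, w0Rw1]
3. p1, w1   [¬→-rule on 2]
4. ¬(p1 ∨ p2), w1   [¬→-rule on 2]
5. ¬p1, w1   [¬∨-rule on 4]
6. ¬p2, w1   [¬∨-rule on 4]
Accessibility: w0Rw1
Branch closes: p1 and ¬p1 both at w1.
(One branch shown.) All branches close.

Unsatisfiable (every branch closes)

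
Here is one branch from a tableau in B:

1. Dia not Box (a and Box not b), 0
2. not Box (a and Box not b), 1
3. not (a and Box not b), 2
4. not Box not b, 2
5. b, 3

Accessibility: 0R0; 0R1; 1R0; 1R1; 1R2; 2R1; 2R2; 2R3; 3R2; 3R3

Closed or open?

No atom appears with both signs at the same world.

No, open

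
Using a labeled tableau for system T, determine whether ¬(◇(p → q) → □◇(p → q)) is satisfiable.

Yes, satisfiable

1. ¬(◇(p → q) → □◇(p → q)), u
2. ◇(p → q), u   [¬→-rule on 1]
3. ¬□◇(p → q), u   [¬→-rule on 1]
4. p → q, v   [◇-rule on 2: fresh world v, uRv]
5. q, v   [→-rule on 4 (branches; this branch)]
6. ¬◇(p → q), w   [¬□-rule on 3: fresh world w, uRw]
7. ¬(p → q), w   [¬◇-rule on 6 via wRw]
8. p, w   [¬→-rule on 7]
9. ¬q, w   [¬→-rule on 7]
Accessibility: uRu, uRv, uRw, vRv, wRw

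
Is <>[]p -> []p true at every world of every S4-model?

Tableau for the negation ~(<>[]p -> []p):
1. ~(<>[]p -> []p), u
2. <>[]p, u
3. ~[]p, u
4. []p, v
5. p, v
6. ~p, w
Accessibility: uRu, uRv, uRw, vRv, wRw
The negation has an open branch (countermodel exists).

Invalid (countermodel exists)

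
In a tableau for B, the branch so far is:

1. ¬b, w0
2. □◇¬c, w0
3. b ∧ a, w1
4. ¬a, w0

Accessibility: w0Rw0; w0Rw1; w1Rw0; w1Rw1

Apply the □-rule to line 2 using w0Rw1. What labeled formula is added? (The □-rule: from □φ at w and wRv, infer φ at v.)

◇¬c, w1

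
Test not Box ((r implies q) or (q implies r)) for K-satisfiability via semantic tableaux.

1. not Box ((r implies q) or (q implies r)), u
2. not ((r implies q) or (q implies r)), v
3. not (r implies q), v
4. not (q implies r), v
5. r, v
6. not q, v
7. q, v
8. not r, v
Accessibility: uRv
Branch closes: q and not q both at v.
Every branch closes; the branch above is one of them.

No, unsatisfiable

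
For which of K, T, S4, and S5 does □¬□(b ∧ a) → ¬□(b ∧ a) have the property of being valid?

T, S4, S5

K-tableau for the negation ¬(□¬□(b ∧ a) → ¬□(b ∧ a)):
1. ¬(□¬□(b ∧ a) → ¬□(b ∧ a)), w0
2. □¬□(b ∧ a), w0   [¬→-rule on 1]
3. □(b ∧ a), w0   [¬→-rule on 1]
Complete open branch: countermodel on a K-frame, so not valid in K.
T-tableau for the negation ¬(□¬□(b ∧ a) → ¬□(b ∧ a)):
1. ¬(□¬□(b ∧ a) → ¬□(b ∧ a)), w0
2. □¬□(b ∧ a), w0   [¬→-rule on 1]
3. □(b ∧ a), w0   [¬→-rule on 1]
4. ¬□(b ∧ a), w0   [□-rule on 2 via w0Rw0]
5. b ∧ a, w0   [□-rule on 3 via w0Rw0]
6. b, w0   [∧-rule on 5]
7. a, w0   [∧-rule on 5]
8. ¬(b ∧ a), w1   [¬□-rule on 4: fresh world w1, w0Rw1]
9. ¬□(b ∧ a), w1   [□-rule on 2 via w0Rw1]
10. b ∧ a, w1   [□-rule on 3 via w0Rw1]
11. b, w1   [∧-rule on 10]
12. a, w1   [∧-rule on 10]
13. ¬a, w1   [¬∧-rule on 8 (branches; this branch)]
Accessibility: w0Rw0, w0Rw1, w1Rw1
Branch closes: a and ¬a both at w1.
Every branch closes (one shown): valid in T, hence also in S4, S5 (every theorem of T is a theorem of S4 and S5).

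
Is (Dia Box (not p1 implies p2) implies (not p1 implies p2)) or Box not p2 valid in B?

Valid

Tableau for the negation not ((Dia Box (not p1 implies p2) implies (not p1 implies p2)) or Box not p2):
1. not ((Dia Box (not p1 implies p2) implies (not p1 implies p2)) or Box not p2), 0
2. not (Dia Box (not p1 implies p2) implies (not p1 implies p2)), 0   [neg-or-rule on 1]
3. not Box not p2, 0   [neg-or-rule on 1]
4. Dia Box (not p1 implies p2), 0   [neg-implies-rule on 2]
5. not (not p1 implies p2), 0   [neg-implies-rule on 2]
6. not p1, 0   [neg-implies-rule on 5]
7. not p2, 0   [neg-implies-rule on 5]
8. p2, 1   [neg-Box-rule on 3: fresh world 1, 0R1]
9. Box (not p1 implies p2), 2   [Dia-rule on 4: fresh world 2, 0R2]
10. not p1 implies p2, 0   [Box-rule on 9 via 2R0]
11. not p1 implies p2, 2   [Box-rule on 9 via 2R2]
12. p2, 0   [implies-rule on 10 (branches; this branch)]
Accessibility: 0R0, 0R1, 0R2, 1R0, 1R1, 2R0, 2R2
Branch closes: p2 and not p2 both at 0.
All branches of the negation close; one closing branch shown above.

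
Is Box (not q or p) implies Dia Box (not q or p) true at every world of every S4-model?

Yes, valid

Tableau for the negation not (Box (not q or p) implies Dia Box (not q or p)):
1. not (Box (not q or p) implies Dia Box (not q or p)), 0
2. Box (not q or p), 0
3. not Dia Box (not q or p), 0
4. not q or p, 0
5. not Box (not q or p), 0
6. p, 0
7. not (not q or p), 1
8. q, 1
9. not p, 1
10. not q or p, 1
11. not Box (not q or p), 1
12. p, 1
Accessibility: 0R0, 0R1, 1R1
Branch closes: p and not p both at 1.
All branches of the negation close; one closing branch shown above.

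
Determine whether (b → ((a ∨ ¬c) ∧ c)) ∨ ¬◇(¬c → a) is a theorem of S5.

Not valid

Tableau for the negation ¬((b → ((a ∨ ¬c) ∧ c)) ∨ ¬◇(¬c → a)):
1. ¬((b → ((a ∨ ¬c) ∧ c)) ∨ ¬◇(¬c → a)), u
2. ¬(b → ((a ∨ ¬c) ∧ c)), u
3. ◇(¬c → a), u
4. b, u
5. ¬((a ∨ ¬c) ∧ c), u
6. ¬c, u
7. ¬c → a, v
8. a, v
Accessibility: uRu, uRv, vRu, vRv
The negation has an open branch (countermodel exists).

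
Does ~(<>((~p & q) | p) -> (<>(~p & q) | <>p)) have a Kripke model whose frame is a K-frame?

1. ~(<>((~p & q) | p) -> (<>(~p & q) | <>p)), 0
2. <>((~p & q) | p), 0   [~->-rule on 1]
3. ~(<>(~p & q) | <>p), 0   [~->-rule on 1]
4. ~<>(~p & q), 0   [~|-rule on 3]
5. ~<>p, 0   [~|-rule on 3]
6. (~p & q) | p, 1   [<>-rule on 2: fresh world 1, 0R1]
7. ~(~p & q), 1   [~<>-rule on 4 via 0R1]
8. ~p, 1   [~<>-rule on 5 via 0R1]
9. ~p & q, 1   [|-rule on 6 (branches; this branch)]
10. q, 1   [&-rule on 9]
11. ~q, 1   [~&-rule on 7 (branches; this branch)]
Accessibility: 0R1
Branch closes: q and ~q both at 1.
(One branch shown.) All branches close.

Unsatisfiable (every branch closes)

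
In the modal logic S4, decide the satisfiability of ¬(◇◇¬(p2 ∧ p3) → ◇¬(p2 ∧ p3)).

Unsatisfiable (every branch closes)

1. ¬(◇◇¬(p2 ∧ p3) → ◇¬(p2 ∧ p3)), u
2. ◇◇¬(p2 ∧ p3), u
3. ¬◇¬(p2 ∧ p3), u
4. p2 ∧ p3, u
5. p2, u
6. p3, u
7. ◇¬(p2 ∧ p3), v
8. p2 ∧ p3, v
9. p2, v
10. p3, v
11. ¬(p2 ∧ p3), w
12. p2 ∧ p3, w
13. p2, w
14. p3, w
15. ¬p3, w
Accessibility: uRu, uRv, uRw, vRv, vRw, wRw
Branch closes: p3 and ¬p3 both at w.
Every branch closes; the branch above is one of them.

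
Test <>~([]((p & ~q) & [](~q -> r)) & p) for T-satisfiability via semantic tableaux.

1. <>~([]((p & ~q) & [](~q -> r)) & p), u
2. ~([]((p & ~q) & [](~q -> r)) & p), v
3. ~p, v
Accessibility: uRu, uRv, vRv

Yes, satisfiable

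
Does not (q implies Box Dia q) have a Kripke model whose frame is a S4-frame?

1. not (q implies Box Dia q), 0
2. q, 0
3. not Box Dia q, 0
4. not Dia q, 1
5. not q, 1
Accessibility: 0R0, 0R1, 1R1

Yes, satisfiable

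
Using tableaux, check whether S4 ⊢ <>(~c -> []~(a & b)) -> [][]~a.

Not valid

Tableau for the negation ~(<>(~c -> []~(a & b)) -> [][]~a):
1. ~(<>(~c -> []~(a & b)) -> [][]~a), 0
2. <>(~c -> []~(a & b)), 0   [~->-rule on 1]
3. ~[][]~a, 0   [~->-rule on 1]
4. ~c -> []~(a & b), 1   [<>-rule on 2: fresh world 1, 0R1]
5. []~(a & b), 1   [->-rule on 4 (branches; this branch)]
6. ~(a & b), 1   [[]-rule on 5 via 1R1]
7. ~b, 1   [~&-rule on 6 (branches; this branch)]
8. ~[]~a, 2   [~[]-rule on 3: fresh world 2, 0R2]
9. a, 3   [~[]-rule on 8: fresh world 3, 2R3]
Accessibility: 0R0, 0R1, 0R2, 0R3, 1R1, 2R2, 2R3, 3R3
The negation has an open branch (countermodel exists).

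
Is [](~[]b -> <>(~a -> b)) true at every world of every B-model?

Not valid

Tableau for the negation ~[](~[]b -> <>(~a -> b)):
1. ~[](~[]b -> <>(~a -> b)), u
2. ~(~[]b -> <>(~a -> b)), v   [~[]-rule on 1: fresh world v, uRv]
3. ~[]b, v   [~->-rule on 2]
4. ~<>(~a -> b), v   [~->-rule on 2]
5. ~(~a -> b), u   [~<>-rule on 4 via vRu]
6. ~a, u   [~->-rule on 5]
7. ~b, u   [~->-rule on 5]
8. ~(~a -> b), v   [~<>-rule on 4 via vRv]
9. ~a, v   [~->-rule on 8]
10. ~b, v   [~->-rule on 8]
11. ~b, w   [~[]-rule on 3: fresh world w, vRw]
12. ~(~a -> b), w   [~<>-rule on 4 via vRw]
13. ~a, w   [~->-rule on 12]
Accessibility: uRu, uRv, vRu, vRv, vRw, wRv, wRw
The negation has an open branch (countermodel exists).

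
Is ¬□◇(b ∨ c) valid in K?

Not valid

Tableau for the negation □◇(b ∨ c):
1. □◇(b ∨ c), 0
The negation has an open branch (countermodel exists).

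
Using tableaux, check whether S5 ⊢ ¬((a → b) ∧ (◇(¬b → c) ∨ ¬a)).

No, not valid

Tableau for the negation (a → b) ∧ (◇(¬b → c) ∨ ¬a):
1. (a → b) ∧ (◇(¬b → c) ∨ ¬a), 0
2. a → b, 0
3. ◇(¬b → c) ∨ ¬a, 0
4. b, 0
5. ¬a, 0
Accessibility: 0R0
The negation has an open branch (countermodel exists).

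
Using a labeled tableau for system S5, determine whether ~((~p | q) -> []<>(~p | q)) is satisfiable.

1. ~((~p | q) -> []<>(~p | q)), w0
2. ~p | q, w0
3. ~[]<>(~p | q), w0
4. q, w0
5. ~<>(~p | q), w1
6. ~(~p | q), w0
7. p, w0
8. ~q, w0
Accessibility: w0Rw0, w0Rw1, w1Rw0, w1Rw1
Branch closes: q and ~q both at w0.
Every branch closes; the branch above is one of them.

Unsatisfiable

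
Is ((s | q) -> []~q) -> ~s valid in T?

No, not valid

Tableau for the negation ~(((s | q) -> []~q) -> ~s):
1. ~(((s | q) -> []~q) -> ~s), u
2. (s | q) -> []~q, u
3. s, u
4. []~q, u
5. ~q, u
Accessibility: uRu
The negation has an open branch (countermodel exists).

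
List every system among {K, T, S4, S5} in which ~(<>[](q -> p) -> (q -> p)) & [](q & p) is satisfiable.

K

T-tableau for the formula:
1. ~(<>[](q -> p) -> (q -> p)) & [](q & p), 0
2. ~(<>[](q -> p) -> (q -> p)), 0
3. [](q & p), 0
4. <>[](q -> p), 0
5. ~(q -> p), 0
6. q, 0
7. ~p, 0
8. q & p, 0
9. p, 0
Accessibility: 0R0
Branch closes: p and ~p both at 0.
Every branch closes (one shown): unsatisfiable in T, hence also in S4, S5 (every S4/S5-frame is a T-frame).
K-tableau for the formula:
1. ~(<>[](q -> p) -> (q -> p)) & [](q & p), 0
2. ~(<>[](q -> p) -> (q -> p)), 0
3. [](q & p), 0
4. <>[](q -> p), 0
5. ~(q -> p), 0
6. q, 0
7. ~p, 0
8. [](q -> p), 1
9. q & p, 1
10. q, 1
11. p, 1
Accessibility: 0R1
Complete open branch: satisfiable in K.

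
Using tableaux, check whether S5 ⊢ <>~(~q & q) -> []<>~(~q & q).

Tableau for the negation ~(<>~(~q & q) -> []<>~(~q & q)):
1. ~(<>~(~q & q) -> []<>~(~q & q)), u
2. <>~(~q & q), u   [~->-rule on 1]
3. ~[]<>~(~q & q), u   [~->-rule on 1]
4. ~(~q & q), v   [<>-rule on 2: fresh world v, uRv]
5. ~q, v   [~&-rule on 4 (branches; this branch)]
6. ~<>~(~q & q), w   [~[]-rule on 3: fresh world w, uRw]
7. ~q & q, u   [~<>-rule on 6 via wRu]
8. ~q, u   [&-rule on 7]
9. q, u   [&-rule on 7]
Accessibility: uRu, uRv, uRw, vRu, vRv, vRw, wRu, wRv, wRw
Branch closes: q and ~q both at u.
All branches of the negation close; one closing branch shown above.

Valid in S5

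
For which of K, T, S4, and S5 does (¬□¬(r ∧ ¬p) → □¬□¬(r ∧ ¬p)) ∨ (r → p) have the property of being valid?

S4-tableau for the negation ¬((¬□¬(r ∧ ¬p) → □¬□¬(r ∧ ¬p)) ∨ (r → p)):
1. ¬((¬□¬(r ∧ ¬p) → □¬□¬(r ∧ ¬p)) ∨ (r → p)), 0
2. ¬(¬□¬(r ∧ ¬p) → □¬□¬(r ∧ ¬p)), 0
3. ¬(r → p), 0
4. ¬□¬(r ∧ ¬p), 0
5. ¬□¬□¬(r ∧ ¬p), 0
6. r, 0
7. ¬p, 0
8. r ∧ ¬p, 1
9. r, 1
10. ¬p, 1
11. □¬(r ∧ ¬p), 2
12. ¬(r ∧ ¬p), 2
13. p, 2
Accessibility: 0R0, 0R1, 0R2, 1R1, 2R2
Complete open branch: countermodel on an S4-frame, so not valid in S4, nor in K, T (the same frame is also a K-frame and a T-frame).
S5-tableau for the negation ¬((¬□¬(r ∧ ¬p) → □¬□¬(r ∧ ¬p)) ∨ (r → p)):
1. ¬((¬□¬(r ∧ ¬p) → □¬□¬(r ∧ ¬p)) ∨ (r → p)), 0
2. ¬(¬□¬(r ∧ ¬p) → □¬□¬(r ∧ ¬p)), 0
3. ¬(r → p), 0
4. ¬□¬(r ∧ ¬p), 0
5. ¬□¬□¬(r ∧ ¬p), 0
6. r, 0
7. ¬p, 0
8. r ∧ ¬p, 1
9. r, 1
10. ¬p, 1
11. □¬(r ∧ ¬p), 2
12. ¬(r ∧ ¬p), 0
13. ¬(r ∧ ¬p), 1
14. ¬(r ∧ ¬p), 2
15. p, 0
Accessibility: 0R0, 0R1, 0R2, 1R0, 1R1, 1R2, 2R0, 2R1, 2R2
Branch closes: p and ¬p both at 0.
Every branch closes (one shown): valid in S5.

S5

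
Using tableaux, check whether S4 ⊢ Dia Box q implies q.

Tableau for the negation not (Dia Box q implies q):
1. not (Dia Box q implies q), u
2. Dia Box q, u   [neg-implies-rule on 1]
3. not q, u   [neg-implies-rule on 1]
4. Box q, v   [Dia-rule on 2: fresh world v, uRv]
5. q, v   [Box-rule on 4 via vRv]
Accessibility: uRu, uRv, vRv
The negation has an open branch (countermodel exists).

Not valid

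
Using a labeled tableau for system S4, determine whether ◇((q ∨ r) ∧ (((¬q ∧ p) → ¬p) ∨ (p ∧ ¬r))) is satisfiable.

1. ◇((q ∨ r) ∧ (((¬q ∧ p) → ¬p) ∨ (p ∧ ¬r))), 0
2. (q ∨ r) ∧ (((¬q ∧ p) → ¬p) ∨ (p ∧ ¬r)), 1
3. q ∨ r, 1
4. ((¬q ∧ p) → ¬p) ∨ (p ∧ ¬r), 1
5. r, 1
6. (¬q ∧ p) → ¬p, 1
7. ¬p, 1
Accessibility: 0R0, 0R1, 1R1

Yes, satisfiable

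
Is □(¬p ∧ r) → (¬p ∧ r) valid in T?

Tableau for the negation ¬(□(¬p ∧ r) → (¬p ∧ r)):
1. ¬(□(¬p ∧ r) → (¬p ∧ r)), u
2. □(¬p ∧ r), u   [¬→-rule on 1]
3. ¬(¬p ∧ r), u   [¬→-rule on 1]
4. ¬p ∧ r, u   [□-rule on 2 via uRu]
5. ¬p, u   [∧-rule on 4]
6. r, u   [∧-rule on 4]
7. ¬r, u   [¬∧-rule on 3 (branches; this branch)]
Accessibility: uRu
Branch closes: r and ¬r both at u.
Every branch of the negation's tableau closes; the branch above is one of them.

Yes, valid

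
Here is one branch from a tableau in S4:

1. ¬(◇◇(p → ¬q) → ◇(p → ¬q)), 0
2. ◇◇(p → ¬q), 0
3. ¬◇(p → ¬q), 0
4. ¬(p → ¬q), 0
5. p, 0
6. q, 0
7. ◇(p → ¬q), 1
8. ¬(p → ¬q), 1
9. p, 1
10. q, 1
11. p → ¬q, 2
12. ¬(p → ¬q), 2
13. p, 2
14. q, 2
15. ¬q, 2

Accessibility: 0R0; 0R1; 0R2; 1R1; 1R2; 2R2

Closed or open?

Yes, closed

Both q and ¬q appear at 2.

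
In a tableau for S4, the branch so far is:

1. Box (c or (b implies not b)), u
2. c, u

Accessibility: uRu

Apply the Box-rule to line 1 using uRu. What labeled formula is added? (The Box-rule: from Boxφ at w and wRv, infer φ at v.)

c or (b implies not b), u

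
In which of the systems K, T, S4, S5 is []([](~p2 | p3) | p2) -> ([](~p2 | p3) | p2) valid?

T-tableau for the negation ~([]([](~p2 | p3) | p2) -> ([](~p2 | p3) | p2)):
1. ~([]([](~p2 | p3) | p2) -> ([](~p2 | p3) | p2)), 0
2. []([](~p2 | p3) | p2), 0   [~->-rule on 1]
3. ~([](~p2 | p3) | p2), 0   [~->-rule on 1]
4. ~[](~p2 | p3), 0   [~|-rule on 3]
5. ~p2, 0   [~|-rule on 3]
6. [](~p2 | p3) | p2, 0   [[]-rule on 2 via 0R0]
7. [](~p2 | p3), 0   [|-rule on 6 (branches; this branch)]
8. ~p2 | p3, 0   [[]-rule on 7 via 0R0]
9. p3, 0   [|-rule on 8 (branches; this branch)]
10. ~(~p2 | p3), 1   [~[]-rule on 4: fresh world 1, 0R1]
11. p2, 1   [~|-rule on 10]
12. ~p3, 1   [~|-rule on 10]
13. [](~p2 | p3) | p2, 1   [[]-rule on 2 via 0R1]
14. ~p2 | p3, 1   [[]-rule on 7 via 0R1]
15. p3, 1   [|-rule on 14 (branches; this branch)]
Accessibility: 0R0, 0R1, 1R1
Branch closes: p3 and ~p3 both at 1.
Every branch closes (one shown): valid in T, hence also in S4, S5 (every theorem of T is a theorem of S4 and S5).
K-tableau for the negation ~([]([](~p2 | p3) | p2) -> ([](~p2 | p3) | p2)):
1. ~([]([](~p2 | p3) | p2) -> ([](~p2 | p3) | p2)), 0
2. []([](~p2 | p3) | p2), 0   [~->-rule on 1]
3. ~([](~p2 | p3) | p2), 0   [~->-rule on 1]
4. ~[](~p2 | p3), 0   [~|-rule on 3]
5. ~p2, 0   [~|-rule on 3]
6. ~(~p2 | p3), 1   [~[]-rule on 4: fresh world 1, 0R1]
7. p2, 1   [~|-rule on 6]
8. ~p3, 1   [~|-rule on 6]
9. [](~p2 | p3) | p2, 1   [[]-rule on 2 via 0R1]
Accessibility: 0R1
Complete open branch: countermodel on a K-frame, so not valid in K.

T, S4, S5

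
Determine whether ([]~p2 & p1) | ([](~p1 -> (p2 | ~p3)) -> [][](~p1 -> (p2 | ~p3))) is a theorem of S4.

Tableau for the negation ~(([]~p2 & p1) | ([](~p1 -> (p2 | ~p3)) -> [][](~p1 -> (p2 | ~p3)))):
1. ~(([]~p2 & p1) | ([](~p1 -> (p2 | ~p3)) -> [][](~p1 -> (p2 | ~p3)))), w0
2. ~([]~p2 & p1), w0
3. ~([](~p1 -> (p2 | ~p3)) -> [][](~p1 -> (p2 | ~p3))), w0
4. [](~p1 -> (p2 | ~p3)), w0
5. ~[][](~p1 -> (p2 | ~p3)), w0
6. ~p1 -> (p2 | ~p3), w0
7. ~[]~p2, w0
8. p2 | ~p3, w0
9. ~p3, w0
10. ~[](~p1 -> (p2 | ~p3)), w1
11. ~p1 -> (p2 | ~p3), w1
12. p2 | ~p3, w1
13. ~p3, w1
14. p2, w2
15. ~p1 -> (p2 | ~p3), w2
16. p2 | ~p3, w2
17. ~p3, w2
18. ~(~p1 -> (p2 | ~p3)), w3
19. ~p1, w3
20. ~(p2 | ~p3), w3
21. ~p2, w3
22. p3, w3
23. ~p1 -> (p2 | ~p3), w3
24. p2 | ~p3, w3
25. ~p3, w3
Accessibility: w0Rw0, w0Rw1, w0Rw2, w0Rw3, w1Rw1, w1Rw3, w2Rw2, w3Rw3
Branch closes: p3 and ~p3 both at w3.
All branches of the negation close; one closing branch shown above.

Valid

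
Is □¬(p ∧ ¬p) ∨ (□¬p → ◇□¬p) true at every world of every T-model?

Tableau for the negation ¬(□¬(p ∧ ¬p) ∨ (□¬p → ◇□¬p)):
1. ¬(□¬(p ∧ ¬p) ∨ (□¬p → ◇□¬p)), 0
2. ¬□¬(p ∧ ¬p), 0
3. ¬(□¬p → ◇□¬p), 0
4. □¬p, 0
5. ¬◇□¬p, 0
6. ¬p, 0
7. ¬□¬p, 0
8. p ∧ ¬p, 1
9. p, 1
10. ¬p, 1
Accessibility: 0R0, 0R1, 1R1
Branch closes: p and ¬p both at 1.
Every branch of the negation's tableau closes; the branch above is one of them.

Valid in T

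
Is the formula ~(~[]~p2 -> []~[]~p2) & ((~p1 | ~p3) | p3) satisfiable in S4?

Yes, satisfiable

1. ~(~[]~p2 -> []~[]~p2) & ((~p1 | ~p3) | p3), 0
2. ~(~[]~p2 -> []~[]~p2), 0   [&-rule on 1]
3. (~p1 | ~p3) | p3, 0   [&-rule on 1]
4. ~[]~p2, 0   [~->-rule on 2]
5. ~[]~[]~p2, 0   [~->-rule on 2]
6. p3, 0   [|-rule on 3 (branches; this branch)]
7. p2, 1   [~[]-rule on 4: fresh world 1, 0R1]
8. []~p2, 2   [~[]-rule on 5: fresh world 2, 0R2]
9. ~p2, 2   [[]-rule on 8 via 2R2]
Accessibility: 0R0, 0R1, 0R2, 1R1, 2R2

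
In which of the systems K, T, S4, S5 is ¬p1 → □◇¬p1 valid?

S5

S4-tableau for the negation ¬(¬p1 → □◇¬p1):
1. ¬(¬p1 → □◇¬p1), 0
2. ¬p1, 0
3. ¬□◇¬p1, 0
4. ¬◇¬p1, 1
5. p1, 1
Accessibility: 0R0, 0R1, 1R1
Complete open branch: countermodel on an S4-frame, so not valid in S4, nor in K, T (the same frame is also a K-frame and a T-frame).
S5-tableau for the negation ¬(¬p1 → □◇¬p1):
1. ¬(¬p1 → □◇¬p1), 0
2. ¬p1, 0
3. ¬□◇¬p1, 0
4. ¬◇¬p1, 1
5. p1, 0
Accessibility: 0R0, 0R1, 1R0, 1R1
Branch closes: p1 and ¬p1 both at 0.
Every branch closes (one shown): valid in S5.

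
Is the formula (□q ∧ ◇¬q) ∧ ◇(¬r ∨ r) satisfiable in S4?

No, unsatisfiable

1. (□q ∧ ◇¬q) ∧ ◇(¬r ∨ r), u
2. □q ∧ ◇¬q, u   [∧-rule on 1]
3. ◇(¬r ∨ r), u   [∧-rule on 1]
4. □q, u   [∧-rule on 2]
5. ◇¬q, u   [∧-rule on 2]
6. q, u   [□-rule on 4 via uRu]
7. ¬r ∨ r, v   [◇-rule on 3: fresh world v, uRv]
8. q, v   [□-rule on 4 via uRv]
9. r, v   [∨-rule on 7 (branches; this branch)]
10. ¬q, w   [◇-rule on 5: fresh world w, uRw]
11. q, w   [□-rule on 4 via uRw]
Accessibility: uRu, uRv, uRw, vRv, wRw
Branch closes: q and ¬q both at w.
All branches of the tableau close; one closing branch shown above.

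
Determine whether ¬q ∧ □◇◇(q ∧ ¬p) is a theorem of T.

No, not valid

Tableau for the negation ¬(¬q ∧ □◇◇(q ∧ ¬p)):
1. ¬(¬q ∧ □◇◇(q ∧ ¬p)), w0
2. ¬□◇◇(q ∧ ¬p), w0   [¬∧-rule on 1 (branches; this branch)]
3. ¬◇◇(q ∧ ¬p), w1   [¬□-rule on 2: fresh world w1, w0Rw1]
4. ¬◇(q ∧ ¬p), w1   [¬◇-rule on 3 via w1Rw1]
5. ¬(q ∧ ¬p), w1   [¬◇-rule on 4 via w1Rw1]
6. p, w1   [¬∧-rule on 5 (branches; this branch)]
Accessibility: w0Rw0, w0Rw1, w1Rw1
The negation has an open branch (countermodel exists).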